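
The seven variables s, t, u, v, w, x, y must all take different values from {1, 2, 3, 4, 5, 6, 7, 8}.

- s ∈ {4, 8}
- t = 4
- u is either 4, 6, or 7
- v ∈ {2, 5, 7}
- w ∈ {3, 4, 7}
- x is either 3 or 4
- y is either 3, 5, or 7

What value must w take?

t has just one choice, so t = 4. Remove 4 from s, u, w, x.
That leaves x = 3. Eliminate 3 elsewhere: w, y.
So w = 7.

7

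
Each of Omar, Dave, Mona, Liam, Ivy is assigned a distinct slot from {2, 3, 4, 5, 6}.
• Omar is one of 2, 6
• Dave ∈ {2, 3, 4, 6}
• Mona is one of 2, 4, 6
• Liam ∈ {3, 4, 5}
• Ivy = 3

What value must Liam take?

5

Ivy must be 3 (only option left). Remove 3 from Dave, Liam.
Among the 4 still-open variables, 5 fits only Liam (and all 4 values in {2, 4, 5, 6} must be used), so Liam = 5.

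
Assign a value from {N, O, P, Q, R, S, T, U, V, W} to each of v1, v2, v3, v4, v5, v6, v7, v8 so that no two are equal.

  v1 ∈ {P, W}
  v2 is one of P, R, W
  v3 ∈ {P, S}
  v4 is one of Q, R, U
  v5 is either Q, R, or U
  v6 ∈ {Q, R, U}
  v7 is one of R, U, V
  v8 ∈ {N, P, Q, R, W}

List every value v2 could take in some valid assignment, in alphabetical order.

The 8 variables draw from only 8 values {N, P, Q, R, S, U, V, W}, so each is used; only v8 can be N, hence v8 = N.
The 7 still-open variables together cover exactly {P, Q, R, S, U, V, W} — 7 values for 7 variables — and S appears only in v3's list, so v3 = S.
Among the 6 still-open variables, V fits only v7 (and all 6 values in {P, Q, R, U, V, W} must be used), so v7 = V.
v4, v5, v6 between them cover only {Q, R, U} — a naked triple. Remove those values from v2.
No further eliminations apply; v2 can still be any of P, W.

P, W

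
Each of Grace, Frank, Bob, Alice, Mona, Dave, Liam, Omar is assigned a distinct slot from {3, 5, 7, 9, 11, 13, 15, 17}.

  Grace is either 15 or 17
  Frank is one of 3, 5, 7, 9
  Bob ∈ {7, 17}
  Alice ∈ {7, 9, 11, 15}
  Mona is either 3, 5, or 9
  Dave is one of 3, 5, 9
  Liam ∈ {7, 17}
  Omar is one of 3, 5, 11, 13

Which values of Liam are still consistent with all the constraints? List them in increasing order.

The 8 variables together cover exactly {3, 5, 7, 9, 11, 13, 15, 17} — 8 values for 8 variables — and 13 appears only in Omar's list, so Omar = 13.
Among the 7 still-open variables, 11 fits only Alice (and all 7 values in {3, 5, 7, 9, 11, 15, 17} must be used), so Alice = 11.
The 6 still-open variables draw from only 6 values {3, 5, 7, 9, 15, 17}, so each is used; only Grace can be 15, hence Grace = 15.
The 2 variables Bob and Liam are confined to {7, 17}, which locks those values in; drop them from Frank.
No further eliminations apply; Liam can still be any of 7, 17.

7, 17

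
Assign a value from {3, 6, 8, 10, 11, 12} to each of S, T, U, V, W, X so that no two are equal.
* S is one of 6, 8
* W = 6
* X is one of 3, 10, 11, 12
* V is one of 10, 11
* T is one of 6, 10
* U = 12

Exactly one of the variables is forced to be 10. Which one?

T

U must be 12 (only option left). Eliminate 12 elsewhere: X.
W's domain is down to {6}, so W = 6. So S, T can't be 6.
So 10 goes to T.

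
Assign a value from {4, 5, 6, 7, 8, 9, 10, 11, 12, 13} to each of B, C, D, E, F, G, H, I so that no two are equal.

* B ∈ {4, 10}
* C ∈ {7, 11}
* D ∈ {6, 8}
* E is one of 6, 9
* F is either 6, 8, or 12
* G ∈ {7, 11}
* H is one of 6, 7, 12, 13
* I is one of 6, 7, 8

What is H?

13

C and G share exactly the 2 values {7, 11}; by pigeonhole those values go to them, so strike 7, 11 from H, I.
D and I share exactly the 2 values {6, 8}; by pigeonhole those values go to them, so strike 6, 8 from E, F, H.
That leaves E = 9.
F must be 12 (only option left). Eliminate 12 elsewhere: H.
So H = 13.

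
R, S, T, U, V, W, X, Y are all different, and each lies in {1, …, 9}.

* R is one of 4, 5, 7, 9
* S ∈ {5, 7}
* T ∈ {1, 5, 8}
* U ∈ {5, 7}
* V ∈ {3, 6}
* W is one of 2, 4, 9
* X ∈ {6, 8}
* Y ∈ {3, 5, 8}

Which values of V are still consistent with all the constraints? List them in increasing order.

S and U between them cover only {5, 7} — a naked pair. Remove those values from R, T, Y.
The 3 variables V, X, Y are confined to {3, 6, 8}, which locks those values in; drop them from T.
T must be 1 (only option left).
No further eliminations apply; V can still be any of 3, 6.

3, 6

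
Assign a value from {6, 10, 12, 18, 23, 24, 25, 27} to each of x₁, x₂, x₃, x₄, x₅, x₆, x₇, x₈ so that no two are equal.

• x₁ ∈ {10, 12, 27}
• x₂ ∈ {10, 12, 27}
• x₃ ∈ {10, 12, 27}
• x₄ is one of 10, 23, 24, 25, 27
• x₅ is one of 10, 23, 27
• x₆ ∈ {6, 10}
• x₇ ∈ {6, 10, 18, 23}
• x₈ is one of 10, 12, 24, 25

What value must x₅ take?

23

Among the 8 variables, 18 fits only x₇ (and all 8 values in {6, 10, 12, 18, 23, 24, 25, 27} must be used), so x₇ = 18.
Among the 7 still-open variables, 6 fits only x₆ (and all 7 values in {6, 10, 12, 23, 24, 25, 27} must be used), so x₆ = 6.
x₁, x₂, x₃ between them cover only {10, 12, 27} — a naked triple. Remove those values from x₄, x₅, x₈.
So x₅ = 23.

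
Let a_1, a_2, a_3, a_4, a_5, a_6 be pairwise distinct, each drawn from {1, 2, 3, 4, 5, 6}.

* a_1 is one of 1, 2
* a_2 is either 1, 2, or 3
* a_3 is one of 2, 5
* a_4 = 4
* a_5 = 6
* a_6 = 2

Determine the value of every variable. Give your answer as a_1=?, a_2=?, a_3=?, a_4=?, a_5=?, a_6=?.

a_1=1, a_2=3, a_3=5, a_4=4, a_5=6, a_6=2

a_4 has just one choice, so a_4 = 4.
a_5 must be 6 (only option left).
a_6 has just one choice, so a_6 = 2. So a_1, a_2, a_3 can't be 2.
a_1 must be 1 (only option left). Eliminate 1 elsewhere: a_2.
a_2 has just one choice, so a_2 = 3.
a_3 has just one choice, so a_3 = 5.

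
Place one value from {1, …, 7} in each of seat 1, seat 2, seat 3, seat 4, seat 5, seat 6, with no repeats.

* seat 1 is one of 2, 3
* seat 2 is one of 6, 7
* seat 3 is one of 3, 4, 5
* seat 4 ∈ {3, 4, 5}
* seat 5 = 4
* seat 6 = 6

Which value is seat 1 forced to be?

seat 5 has just one choice, so seat 5 = 4. Eliminate 4 elsewhere: seat 3, seat 4.
That leaves seat 6 = 6. Remove 6 from seat 2.
seat 2 must be 7 (only option left).
The 3 still-open variables together cover exactly {2, 3, 5} — 3 values for 3 variables — and 2 appears only in seat 1's list, so seat 1 = 2.

2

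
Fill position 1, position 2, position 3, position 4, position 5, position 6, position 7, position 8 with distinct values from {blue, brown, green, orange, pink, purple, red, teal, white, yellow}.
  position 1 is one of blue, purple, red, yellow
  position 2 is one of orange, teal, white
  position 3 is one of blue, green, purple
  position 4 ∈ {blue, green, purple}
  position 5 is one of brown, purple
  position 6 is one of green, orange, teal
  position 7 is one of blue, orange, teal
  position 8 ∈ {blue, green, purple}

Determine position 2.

The 3 variables position 3, position 4, position 8 are confined to {blue, green, purple}, which locks those values in; drop them from position 1, position 5, position 6, position 7.
position 5 has just one choice, so position 5 = brown.
position 6 and position 7 between them cover only {orange, teal} — a naked pair. Remove those values from position 2.
So position 2 = white.

white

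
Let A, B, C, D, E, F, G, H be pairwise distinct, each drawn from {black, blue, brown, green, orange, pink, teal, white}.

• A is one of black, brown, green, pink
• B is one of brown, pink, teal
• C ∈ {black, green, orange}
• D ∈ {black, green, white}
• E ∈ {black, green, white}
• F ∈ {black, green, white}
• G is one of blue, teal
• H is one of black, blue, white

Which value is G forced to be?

teal

The 8 variables draw from only 8 values {black, blue, brown, green, orange, pink, teal, white}, so each is used; only C can be orange, hence C = orange.
D, E, F between them cover only {black, green, white} — a naked triple. Remove those values from A, H.
H's domain is down to {blue}, so H = blue. Remove blue from G.
So G = teal.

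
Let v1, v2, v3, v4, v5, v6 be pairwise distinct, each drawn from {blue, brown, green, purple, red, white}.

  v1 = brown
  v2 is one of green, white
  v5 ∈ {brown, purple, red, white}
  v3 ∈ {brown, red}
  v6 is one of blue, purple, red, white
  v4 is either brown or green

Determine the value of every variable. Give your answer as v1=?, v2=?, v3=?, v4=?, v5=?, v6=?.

v1=brown, v2=white, v3=red, v4=green, v5=purple, v6=blue

v1 has just one choice, so v1 = brown. Strike brown from v3, v4, v5.
That leaves v3 = red. Eliminate red elsewhere: v5, v6.
v4 has just one choice, so v4 = green. Remove green from v2.
v2 must be white (only option left). Remove white from v5, v6.
That leaves v5 = purple. Remove purple from v6.
That leaves v6 = blue.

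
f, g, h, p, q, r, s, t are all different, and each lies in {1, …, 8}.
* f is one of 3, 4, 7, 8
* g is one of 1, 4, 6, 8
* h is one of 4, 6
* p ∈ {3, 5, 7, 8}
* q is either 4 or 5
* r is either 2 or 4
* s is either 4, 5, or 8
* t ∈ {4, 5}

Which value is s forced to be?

Among the 8 variables, 1 fits only g (and all 8 values in {1, 2, 3, 4, 5, 6, 7, 8} must be used), so g = 1.
Among the 7 still-open variables, 2 fits only r (and all 7 values in {2, 3, 4, 5, 6, 7, 8} must be used), so r = 2.
The 6 still-open variables together cover exactly {3, 4, 5, 6, 7, 8} — 6 values for 6 variables — and 6 appears only in h's list, so h = 6.
q and t between them cover only {4, 5} — a naked pair. Remove those values from f, p, s.
So s = 8.

8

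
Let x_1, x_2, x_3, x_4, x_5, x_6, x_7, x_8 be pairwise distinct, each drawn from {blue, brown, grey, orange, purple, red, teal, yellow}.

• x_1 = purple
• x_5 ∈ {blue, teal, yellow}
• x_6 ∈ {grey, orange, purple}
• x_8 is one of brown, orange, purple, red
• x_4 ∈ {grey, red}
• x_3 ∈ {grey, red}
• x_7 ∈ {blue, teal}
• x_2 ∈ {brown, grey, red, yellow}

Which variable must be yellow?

x_2

x_1 has just one choice, so x_1 = purple. Remove purple from x_6, x_8.
The 2 variables x_3 and x_4 are confined to {grey, red}, which locks those values in; drop them from x_2, x_6, x_8.
x_6 has just one choice, so x_6 = orange. Remove orange from x_8.
x_8 must be brown (only option left). Strike brown from x_2.
So yellow goes to x_2.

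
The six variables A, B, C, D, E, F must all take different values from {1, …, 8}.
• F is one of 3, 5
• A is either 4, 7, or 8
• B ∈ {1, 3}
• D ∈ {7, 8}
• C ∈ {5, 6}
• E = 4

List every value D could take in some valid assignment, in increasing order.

E's domain is down to {4}, so E = 4. Remove 4 from A.
No further eliminations apply; D can still be any of 7, 8.

7, 8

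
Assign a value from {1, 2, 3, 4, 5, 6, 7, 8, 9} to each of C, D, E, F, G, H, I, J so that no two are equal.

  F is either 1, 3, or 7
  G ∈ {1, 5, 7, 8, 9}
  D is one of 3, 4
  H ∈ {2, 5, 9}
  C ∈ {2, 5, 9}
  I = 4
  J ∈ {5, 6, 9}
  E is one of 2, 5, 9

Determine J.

6

I must be 4 (only option left). Eliminate 4 elsewhere: D.
D must be 3 (only option left). Eliminate 3 elsewhere: F.
C, E, H between them cover only {2, 5, 9} — a naked triple. Remove those values from G, J.
So J = 6.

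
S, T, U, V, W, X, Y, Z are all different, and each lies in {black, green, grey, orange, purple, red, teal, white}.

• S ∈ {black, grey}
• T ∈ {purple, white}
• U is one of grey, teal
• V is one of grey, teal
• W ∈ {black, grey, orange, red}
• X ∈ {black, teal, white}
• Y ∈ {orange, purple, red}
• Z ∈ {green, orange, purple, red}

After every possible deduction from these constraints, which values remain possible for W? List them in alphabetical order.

orange, red

Among the 8 variables, green fits only Z (and all 8 values in {black, green, grey, orange, purple, red, teal, white} must be used), so Z = green.
U and V between them cover only {grey, teal} — a naked pair. Remove those values from S, W, X.
S has just one choice, so S = black. Eliminate black elsewhere: W, X.
X's domain is down to {white}, so X = white. Remove white from T.
That leaves T = purple. Strike purple from Y.
No further eliminations apply; W can still be any of orange, red.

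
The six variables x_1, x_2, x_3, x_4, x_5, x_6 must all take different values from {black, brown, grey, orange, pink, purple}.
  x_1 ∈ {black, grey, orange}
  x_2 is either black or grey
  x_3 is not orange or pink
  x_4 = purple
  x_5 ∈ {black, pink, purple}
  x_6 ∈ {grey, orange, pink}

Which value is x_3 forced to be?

brown

x_4 must be purple (only option left). So x_3, x_5 can't be purple.
Among the 5 still-open variables, brown fits only x_3 (and all 5 values in {black, brown, grey, orange, pink} must be used), so x_3 = brown.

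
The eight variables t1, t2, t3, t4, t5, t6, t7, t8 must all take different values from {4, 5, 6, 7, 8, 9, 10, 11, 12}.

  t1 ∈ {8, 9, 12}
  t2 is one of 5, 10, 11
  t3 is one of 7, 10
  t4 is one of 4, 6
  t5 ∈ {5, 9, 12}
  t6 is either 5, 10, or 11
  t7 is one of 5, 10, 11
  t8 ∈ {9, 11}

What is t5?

12

t2, t6, t7 share exactly the 3 values {5, 10, 11}; by pigeonhole those values go to them, so strike 5, 10, 11 from t3, t5, t8.
That leaves t3 = 7.
That leaves t8 = 9. Eliminate 9 elsewhere: t1, t5.
So t5 = 12.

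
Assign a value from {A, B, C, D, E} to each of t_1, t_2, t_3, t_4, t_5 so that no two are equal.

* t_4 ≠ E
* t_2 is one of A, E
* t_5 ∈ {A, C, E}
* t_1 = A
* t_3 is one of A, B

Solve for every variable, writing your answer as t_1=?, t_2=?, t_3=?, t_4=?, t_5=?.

t_1's domain is down to {A}, so t_1 = A. Eliminate A elsewhere: t_2, t_3, t_4, t_5.
t_2 must be E (only option left). Eliminate E elsewhere: t_5.
t_3's domain is down to {B}, so t_3 = B. Remove B from t_4.
t_5's domain is down to {C}, so t_5 = C. Eliminate C elsewhere: t_4.
t_4 has just one choice, so t_4 = D.

t_1=A, t_2=E, t_3=B, t_4=D, t_5=C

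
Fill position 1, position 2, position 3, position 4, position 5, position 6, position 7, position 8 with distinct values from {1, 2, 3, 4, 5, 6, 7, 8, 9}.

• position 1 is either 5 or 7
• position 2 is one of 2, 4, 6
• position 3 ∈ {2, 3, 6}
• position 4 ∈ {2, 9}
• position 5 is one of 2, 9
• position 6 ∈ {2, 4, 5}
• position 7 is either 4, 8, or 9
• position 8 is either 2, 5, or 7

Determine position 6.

4

The 8 variables draw from only 8 values {2, 3, 4, 5, 6, 7, 8, 9}, so each is used; only position 3 can be 3, hence position 3 = 3.
Among the 7 still-open variables, 6 fits only position 2 (and all 7 values in {2, 4, 5, 6, 7, 8, 9} must be used), so position 2 = 6.
The 6 still-open variables draw from only 6 values {2, 4, 5, 7, 8, 9}, so each is used; only position 7 can be 8, hence position 7 = 8.
The 5 still-open variables together cover exactly {2, 4, 5, 7, 9} — 5 values for 5 variables — and 4 appears only in position 6's list, so position 6 = 4.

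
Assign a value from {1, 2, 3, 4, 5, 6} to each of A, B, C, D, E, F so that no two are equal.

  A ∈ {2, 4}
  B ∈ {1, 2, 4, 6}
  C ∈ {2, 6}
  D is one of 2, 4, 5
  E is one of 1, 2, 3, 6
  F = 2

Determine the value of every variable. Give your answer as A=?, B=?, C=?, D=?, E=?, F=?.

A=4, B=1, C=6, D=5, E=3, F=2

F has just one choice, so F = 2. Remove 2 from A, B, C, D, E.
A's domain is down to {4}, so A = 4. Strike 4 from B, D.
C must be 6 (only option left). Eliminate 6 elsewhere: B, E.
D's domain is down to {5}, so D = 5.
B has just one choice, so B = 1. Remove 1 from E.
That leaves E = 3.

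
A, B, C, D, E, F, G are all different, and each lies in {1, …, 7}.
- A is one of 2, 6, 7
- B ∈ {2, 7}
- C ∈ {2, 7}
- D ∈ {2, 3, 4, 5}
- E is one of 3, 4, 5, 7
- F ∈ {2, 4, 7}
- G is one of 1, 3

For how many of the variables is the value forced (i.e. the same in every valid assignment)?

3

The 7 variables draw from only 7 values {1, 2, 3, 4, 5, 6, 7}, so each is used; only G can be 1, hence G = 1.
The 6 still-open variables together cover exactly {2, 3, 4, 5, 6, 7} — 6 values for 6 variables — and 6 appears only in A's list, so A = 6.
B and C between them cover only {2, 7} — a naked pair. Remove those values from D, E, F.
F has just one choice, so F = 4. Strike 4 from D, E.
Determined: A=6, F=4, G=1. The other variables each still have more than one consistent value. That makes 3.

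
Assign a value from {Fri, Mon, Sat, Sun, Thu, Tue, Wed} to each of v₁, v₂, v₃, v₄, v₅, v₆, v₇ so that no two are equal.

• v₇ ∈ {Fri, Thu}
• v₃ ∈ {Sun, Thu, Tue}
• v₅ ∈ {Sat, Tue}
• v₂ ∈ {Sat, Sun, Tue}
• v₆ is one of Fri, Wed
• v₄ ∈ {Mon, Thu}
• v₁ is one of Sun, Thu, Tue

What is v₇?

Fri

The 7 variables draw from only 7 values {Fri, Mon, Sat, Sun, Thu, Tue, Wed}, so each is used; only v₄ can be Mon, hence v₄ = Mon.
The 6 still-open variables draw from only 6 values {Fri, Sat, Sun, Thu, Tue, Wed}, so each is used; only v₆ can be Wed, hence v₆ = Wed.
The 5 still-open variables together cover exactly {Fri, Sat, Sun, Thu, Tue} — 5 values for 5 variables — and Fri appears only in v₇'s list, so v₇ = Fri.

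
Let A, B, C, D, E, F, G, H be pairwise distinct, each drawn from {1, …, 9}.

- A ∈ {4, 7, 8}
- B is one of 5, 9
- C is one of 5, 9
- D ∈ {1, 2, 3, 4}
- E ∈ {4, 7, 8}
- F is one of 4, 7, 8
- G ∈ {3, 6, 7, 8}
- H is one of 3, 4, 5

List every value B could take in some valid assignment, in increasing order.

5, 9

The 2 variables B and C are confined to {5, 9}, which locks those values in; drop them from H.
A, E, F share exactly the 3 values {4, 7, 8}; by pigeonhole those values go to them, so strike 4, 7, 8 from D, G, H.
That leaves H = 3. So D, G can't be 3.
That leaves G = 6.
No further eliminations apply; B can still be any of 5, 9.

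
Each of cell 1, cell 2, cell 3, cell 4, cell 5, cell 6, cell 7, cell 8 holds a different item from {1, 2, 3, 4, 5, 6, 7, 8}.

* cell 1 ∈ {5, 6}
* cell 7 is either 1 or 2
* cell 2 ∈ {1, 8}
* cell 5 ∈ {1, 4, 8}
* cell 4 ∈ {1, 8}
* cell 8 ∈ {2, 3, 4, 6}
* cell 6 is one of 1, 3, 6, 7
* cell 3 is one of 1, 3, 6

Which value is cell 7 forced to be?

Among the 8 variables, 5 fits only cell 1 (and all 8 values in {1, 2, 3, 4, 5, 6, 7, 8} must be used), so cell 1 = 5.
The 7 still-open variables draw from only 7 values {1, 2, 3, 4, 6, 7, 8}, so each is used; only cell 6 can be 7, hence cell 6 = 7.
The 2 variables cell 2 and cell 4 are confined to {1, 8}, which locks those values in; drop them from cell 3, cell 5, cell 7.
So cell 7 = 2.

2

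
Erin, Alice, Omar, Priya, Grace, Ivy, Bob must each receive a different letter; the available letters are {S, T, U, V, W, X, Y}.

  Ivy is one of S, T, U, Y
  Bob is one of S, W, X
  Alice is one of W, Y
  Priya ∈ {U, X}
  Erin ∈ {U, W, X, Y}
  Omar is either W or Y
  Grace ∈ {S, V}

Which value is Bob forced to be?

S

Among the 7 variables, T fits only Ivy (and all 7 values in {S, T, U, V, W, X, Y} must be used), so Ivy = T.
Among the 6 still-open variables, V fits only Grace (and all 6 values in {S, U, V, W, X, Y} must be used), so Grace = V.
Among the 5 still-open variables, S fits only Bob (and all 5 values in {S, U, W, X, Y} must be used), so Bob = S.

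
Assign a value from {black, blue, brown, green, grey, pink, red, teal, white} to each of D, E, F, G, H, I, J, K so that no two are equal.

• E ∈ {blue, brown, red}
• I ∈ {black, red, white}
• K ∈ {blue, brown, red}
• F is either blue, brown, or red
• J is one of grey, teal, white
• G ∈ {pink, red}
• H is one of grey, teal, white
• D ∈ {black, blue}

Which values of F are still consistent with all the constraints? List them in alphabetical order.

blue, brown, red

The 8 variables draw from only 8 values {black, blue, brown, grey, pink, red, teal, white}, so each is used; only G can be pink, hence G = pink.
The 3 variables E, F, K are confined to {blue, brown, red}, which locks those values in; drop them from D, I.
That leaves D = black. Remove black from I.
I's domain is down to {white}, so I = white. Remove white from H, J.
No further eliminations apply; F can still be any of blue, brown, red.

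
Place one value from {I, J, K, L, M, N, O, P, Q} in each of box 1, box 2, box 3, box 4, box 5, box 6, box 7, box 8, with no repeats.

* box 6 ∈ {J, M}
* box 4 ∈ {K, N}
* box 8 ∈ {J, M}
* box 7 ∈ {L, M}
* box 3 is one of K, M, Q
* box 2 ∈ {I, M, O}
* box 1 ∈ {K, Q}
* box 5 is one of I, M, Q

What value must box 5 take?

I

The 8 variables draw from only 8 values {I, J, K, L, M, N, O, Q}, so each is used; only box 7 can be L, hence box 7 = L.
The 7 still-open variables together cover exactly {I, J, K, M, N, O, Q} — 7 values for 7 variables — and N appears only in box 4's list, so box 4 = N.
Among the 6 still-open variables, O fits only box 2 (and all 6 values in {I, J, K, M, O, Q} must be used), so box 2 = O.
The 5 still-open variables together cover exactly {I, J, K, M, Q} — 5 values for 5 variables — and I appears only in box 5's list, so box 5 = I.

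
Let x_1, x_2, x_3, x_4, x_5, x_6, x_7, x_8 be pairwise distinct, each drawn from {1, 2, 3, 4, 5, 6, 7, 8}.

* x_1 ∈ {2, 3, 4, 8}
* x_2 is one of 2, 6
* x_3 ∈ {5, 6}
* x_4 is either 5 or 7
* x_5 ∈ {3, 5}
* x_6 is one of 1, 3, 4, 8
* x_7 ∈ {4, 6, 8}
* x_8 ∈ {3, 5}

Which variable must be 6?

x_3

Among the 8 variables, 1 fits only x_6 (and all 8 values in {1, 2, 3, 4, 5, 6, 7, 8} must be used), so x_6 = 1.
The 7 still-open variables draw from only 7 values {2, 3, 4, 5, 6, 7, 8}, so each is used; only x_4 can be 7, hence x_4 = 7.
x_5 and x_8 share exactly the 2 values {3, 5}; by pigeonhole those values go to them, so strike 3, 5 from x_1, x_3.
So 6 goes to x_3.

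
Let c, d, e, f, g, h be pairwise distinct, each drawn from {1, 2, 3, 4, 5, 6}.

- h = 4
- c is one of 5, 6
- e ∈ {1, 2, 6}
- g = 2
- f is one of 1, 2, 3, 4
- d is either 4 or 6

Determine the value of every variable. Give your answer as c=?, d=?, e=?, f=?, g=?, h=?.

g must be 2 (only option left). Strike 2 from e, f.
h has just one choice, so h = 4. Remove 4 from d, f.
d's domain is down to {6}, so d = 6. Remove 6 from c, e.
That leaves e = 1. Remove 1 from f.
f's domain is down to {3}, so f = 3.
c must be 5 (only option left).

c=5, d=6, e=1, f=3, g=2, h=4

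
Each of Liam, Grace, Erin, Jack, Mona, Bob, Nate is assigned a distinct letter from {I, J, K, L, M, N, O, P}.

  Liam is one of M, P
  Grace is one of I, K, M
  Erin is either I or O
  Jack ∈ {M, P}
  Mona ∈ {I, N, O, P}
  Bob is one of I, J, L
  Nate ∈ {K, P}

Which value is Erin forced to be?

Liam and Jack between them cover only {M, P} — a naked pair. Remove those values from Grace, Mona, Nate.
Nate has just one choice, so Nate = K. Remove K from Grace.
That leaves Grace = I. Strike I from Erin, Mona, Bob.
So Erin = O.

O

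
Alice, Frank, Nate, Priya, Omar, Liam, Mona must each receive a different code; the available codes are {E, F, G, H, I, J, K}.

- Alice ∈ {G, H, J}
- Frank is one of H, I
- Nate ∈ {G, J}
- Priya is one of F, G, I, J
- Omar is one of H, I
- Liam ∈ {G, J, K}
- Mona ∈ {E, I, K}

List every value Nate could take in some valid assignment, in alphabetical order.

Among the 7 variables, E fits only Mona (and all 7 values in {E, F, G, H, I, J, K} must be used), so Mona = E.
The 6 still-open variables together cover exactly {F, G, H, I, J, K} — 6 values for 6 variables — and F appears only in Priya's list, so Priya = F.
The 5 still-open variables together cover exactly {G, H, I, J, K} — 5 values for 5 variables — and K appears only in Liam's list, so Liam = K.
Frank and Omar between them cover only {H, I} — a naked pair. Remove those values from Alice.
No further eliminations apply; Nate can still be any of G, J.

G, J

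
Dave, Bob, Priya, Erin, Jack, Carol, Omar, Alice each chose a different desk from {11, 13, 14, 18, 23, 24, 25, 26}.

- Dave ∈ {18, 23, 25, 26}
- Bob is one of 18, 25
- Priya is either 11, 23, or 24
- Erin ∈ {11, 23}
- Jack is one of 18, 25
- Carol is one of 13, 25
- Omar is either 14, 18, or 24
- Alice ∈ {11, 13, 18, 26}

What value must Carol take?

13

Among the 8 variables, 14 fits only Omar (and all 8 values in {11, 13, 14, 18, 23, 24, 25, 26} must be used), so Omar = 14.
Among the 7 still-open variables, 24 fits only Priya (and all 7 values in {11, 13, 18, 23, 24, 25, 26} must be used), so Priya = 24.
The 2 variables Bob and Jack are confined to {18, 25}, which locks those values in; drop them from Dave, Carol, Alice.
So Carol = 13.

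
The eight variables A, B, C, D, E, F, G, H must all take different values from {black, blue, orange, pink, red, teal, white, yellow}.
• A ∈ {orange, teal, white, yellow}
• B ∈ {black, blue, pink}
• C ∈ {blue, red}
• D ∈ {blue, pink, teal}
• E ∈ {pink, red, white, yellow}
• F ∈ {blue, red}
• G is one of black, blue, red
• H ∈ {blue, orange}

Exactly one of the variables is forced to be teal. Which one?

D

C and F share exactly the 2 values {blue, red}; by pigeonhole those values go to them, so strike blue, red from B, D, E, G, H.
G's domain is down to {black}, so G = black. Strike black from B.
H's domain is down to {orange}, so H = orange. So A can't be orange.
B must be pink (only option left). Eliminate pink elsewhere: D, E.
So teal goes to D.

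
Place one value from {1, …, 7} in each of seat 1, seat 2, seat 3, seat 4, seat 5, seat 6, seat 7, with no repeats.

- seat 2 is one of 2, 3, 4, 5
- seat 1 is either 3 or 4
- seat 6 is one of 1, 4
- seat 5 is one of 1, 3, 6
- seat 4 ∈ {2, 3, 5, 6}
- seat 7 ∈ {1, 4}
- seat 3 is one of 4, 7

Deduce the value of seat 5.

6

Among the 7 variables, 7 fits only seat 3 (and all 7 values in {1, 2, 3, 4, 5, 6, 7} must be used), so seat 3 = 7.
seat 6 and seat 7 between them cover only {1, 4} — a naked pair. Remove those values from seat 1, seat 2, seat 5.
seat 1 has just one choice, so seat 1 = 3. So seat 2, seat 4, seat 5 can't be 3.
So seat 5 = 6.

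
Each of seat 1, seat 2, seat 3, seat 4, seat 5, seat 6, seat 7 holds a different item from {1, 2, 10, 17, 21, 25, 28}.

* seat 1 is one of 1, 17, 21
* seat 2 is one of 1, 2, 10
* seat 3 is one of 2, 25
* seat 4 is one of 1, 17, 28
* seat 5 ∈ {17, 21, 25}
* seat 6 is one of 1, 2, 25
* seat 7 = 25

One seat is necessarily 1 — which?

seat 6

seat 7 must be 25 (only option left). Remove 25 from seat 3, seat 5, seat 6.
seat 3 must be 2 (only option left). Strike 2 from seat 2, seat 6.
So 1 goes to seat 6.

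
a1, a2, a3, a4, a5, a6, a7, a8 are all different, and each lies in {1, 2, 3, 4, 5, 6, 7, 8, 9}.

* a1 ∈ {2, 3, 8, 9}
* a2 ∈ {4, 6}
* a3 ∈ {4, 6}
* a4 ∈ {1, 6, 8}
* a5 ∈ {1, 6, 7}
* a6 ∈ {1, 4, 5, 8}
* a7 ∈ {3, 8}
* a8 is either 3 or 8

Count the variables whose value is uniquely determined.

3

a2 and a3 between them cover only {4, 6} — a naked pair. Remove those values from a4, a5, a6.
a7 and a8 between them cover only {3, 8} — a naked pair. Remove those values from a1, a4, a6.
a4 must be 1 (only option left). Strike 1 from a5, a6.
That leaves a5 = 7.
a6's domain is down to {5}, so a6 = 5.
Determined: a4=1, a5=7, a6=5. The other variables each still have more than one consistent value. That makes 3.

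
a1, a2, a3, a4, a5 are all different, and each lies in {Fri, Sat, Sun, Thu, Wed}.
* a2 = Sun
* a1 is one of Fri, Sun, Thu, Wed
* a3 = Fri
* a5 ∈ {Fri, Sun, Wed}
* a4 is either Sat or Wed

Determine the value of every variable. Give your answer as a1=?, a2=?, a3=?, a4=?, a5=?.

a2 has just one choice, so a2 = Sun. Strike Sun from a1, a5.
That leaves a3 = Fri. So a1, a5 can't be Fri.
That leaves a5 = Wed. Eliminate Wed elsewhere: a1, a4.
a1 has just one choice, so a1 = Thu.
a4 must be Sat (only option left).

a1=Thu, a2=Sun, a3=Fri, a4=Sat, a5=Wed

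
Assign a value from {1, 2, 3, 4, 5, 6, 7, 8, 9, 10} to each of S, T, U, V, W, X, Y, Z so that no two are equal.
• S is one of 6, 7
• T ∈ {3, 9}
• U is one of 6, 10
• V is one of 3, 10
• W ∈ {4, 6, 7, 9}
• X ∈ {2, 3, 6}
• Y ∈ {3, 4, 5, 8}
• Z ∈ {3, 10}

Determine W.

4

The 2 variables V and Z are confined to {3, 10}, which locks those values in; drop them from T, U, X, Y.
That leaves T = 9. Strike 9 from W.
That leaves U = 6. Strike 6 from S, W, X.
That leaves X = 2.
S has just one choice, so S = 7. So W can't be 7.
So W = 4.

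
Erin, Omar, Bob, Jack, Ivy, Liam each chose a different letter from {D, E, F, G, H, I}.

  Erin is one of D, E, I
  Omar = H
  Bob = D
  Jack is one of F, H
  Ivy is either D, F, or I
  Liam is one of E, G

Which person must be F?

Omar's domain is down to {H}, so Omar = H. Eliminate H elsewhere: Jack.
So F goes to Jack.

Jack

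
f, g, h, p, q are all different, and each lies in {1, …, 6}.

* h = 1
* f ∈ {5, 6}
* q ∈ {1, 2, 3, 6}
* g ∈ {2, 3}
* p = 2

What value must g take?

3

h's domain is down to {1}, so h = 1. Eliminate 1 elsewhere: q.
p must be 2 (only option left). Strike 2 from g, q.
So g = 3.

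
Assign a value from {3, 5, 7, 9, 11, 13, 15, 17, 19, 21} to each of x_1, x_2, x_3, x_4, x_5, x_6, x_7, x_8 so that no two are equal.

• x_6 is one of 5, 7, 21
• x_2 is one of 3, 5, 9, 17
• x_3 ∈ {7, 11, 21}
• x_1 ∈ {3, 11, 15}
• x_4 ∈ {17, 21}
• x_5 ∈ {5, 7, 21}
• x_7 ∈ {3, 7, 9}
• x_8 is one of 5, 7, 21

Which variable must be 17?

The 8 variables together cover exactly {3, 5, 7, 9, 11, 15, 17, 21} — 8 values for 8 variables — and 15 appears only in x_1's list, so x_1 = 15.
The 7 still-open variables together cover exactly {3, 5, 7, 9, 11, 17, 21} — 7 values for 7 variables — and 11 appears only in x_3's list, so x_3 = 11.
x_5, x_6, x_8 between them cover only {5, 7, 21} — a naked triple. Remove those values from x_2, x_4, x_7.
So 17 goes to x_4.

x_4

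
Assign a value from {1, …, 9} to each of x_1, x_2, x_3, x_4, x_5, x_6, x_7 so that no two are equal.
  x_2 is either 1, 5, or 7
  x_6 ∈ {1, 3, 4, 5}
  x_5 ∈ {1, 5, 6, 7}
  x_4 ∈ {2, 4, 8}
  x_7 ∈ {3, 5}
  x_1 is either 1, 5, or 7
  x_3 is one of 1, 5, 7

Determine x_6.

The 3 variables x_1, x_2, x_3 are confined to {1, 5, 7}, which locks those values in; drop them from x_5, x_6, x_7.
x_5's domain is down to {6}, so x_5 = 6.
x_7 has just one choice, so x_7 = 3. Strike 3 from x_6.
So x_6 = 4.

4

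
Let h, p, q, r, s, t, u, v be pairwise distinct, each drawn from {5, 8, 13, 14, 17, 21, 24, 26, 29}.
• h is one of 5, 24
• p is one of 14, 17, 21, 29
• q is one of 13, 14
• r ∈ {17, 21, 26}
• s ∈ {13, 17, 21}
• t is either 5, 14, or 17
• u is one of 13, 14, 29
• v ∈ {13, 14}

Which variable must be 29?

The 8 variables together cover exactly {5, 13, 14, 17, 21, 24, 26, 29} — 8 values for 8 variables — and 24 appears only in h's list, so h = 24.
Among the 7 still-open variables, 5 fits only t (and all 7 values in {5, 13, 14, 17, 21, 26, 29} must be used), so t = 5.
The 6 still-open variables draw from only 6 values {13, 14, 17, 21, 26, 29}, so each is used; only r can be 26, hence r = 26.
q and v between them cover only {13, 14} — a naked pair. Remove those values from p, s, u.
So 29 goes to u.

u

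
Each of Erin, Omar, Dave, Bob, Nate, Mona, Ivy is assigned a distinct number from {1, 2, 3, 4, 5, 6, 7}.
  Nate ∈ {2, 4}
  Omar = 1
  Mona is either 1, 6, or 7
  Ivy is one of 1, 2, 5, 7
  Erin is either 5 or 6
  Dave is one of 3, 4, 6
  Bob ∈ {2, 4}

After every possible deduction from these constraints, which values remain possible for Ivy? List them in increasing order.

Omar must be 1 (only option left). Remove 1 from Mona, Ivy.
The 6 still-open variables draw from only 6 values {2, 3, 4, 5, 6, 7}, so each is used; only Dave can be 3, hence Dave = 3.
The 2 variables Bob and Nate are confined to {2, 4}, which locks those values in; drop them from Ivy.
No further eliminations apply; Ivy can still be any of 5, 7.

5, 7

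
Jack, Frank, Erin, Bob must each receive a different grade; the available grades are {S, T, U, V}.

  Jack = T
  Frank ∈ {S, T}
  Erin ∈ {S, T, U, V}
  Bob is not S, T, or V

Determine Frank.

S

Jack must be T (only option left). So Frank, Erin can't be T.
So Frank = S.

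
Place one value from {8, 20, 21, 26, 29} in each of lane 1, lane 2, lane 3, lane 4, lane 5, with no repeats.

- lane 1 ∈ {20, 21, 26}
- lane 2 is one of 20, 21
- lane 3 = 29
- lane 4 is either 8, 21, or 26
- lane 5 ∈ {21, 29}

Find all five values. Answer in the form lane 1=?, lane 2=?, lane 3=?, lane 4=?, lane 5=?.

lane 3 has just one choice, so lane 3 = 29. Remove 29 from lane 5.
lane 5's domain is down to {21}, so lane 5 = 21. Remove 21 from lane 1, lane 2, lane 4.
lane 2 must be 20 (only option left). So lane 1 can't be 20.
That leaves lane 1 = 26. So lane 4 can't be 26.
lane 4 has just one choice, so lane 4 = 8.

lane 1=26, lane 2=20, lane 3=29, lane 4=8, lane 5=21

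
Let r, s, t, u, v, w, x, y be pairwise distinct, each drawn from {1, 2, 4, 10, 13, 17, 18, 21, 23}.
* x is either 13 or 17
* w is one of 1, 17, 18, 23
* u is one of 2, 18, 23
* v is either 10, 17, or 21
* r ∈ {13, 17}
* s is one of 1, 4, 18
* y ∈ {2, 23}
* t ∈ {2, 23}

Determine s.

4

The 2 variables r and x are confined to {13, 17}, which locks those values in; drop them from v, w.
The 2 variables t and y are confined to {2, 23}, which locks those values in; drop them from u, w.
u has just one choice, so u = 18. So s, w can't be 18.
That leaves w = 1. Strike 1 from s.
So s = 4.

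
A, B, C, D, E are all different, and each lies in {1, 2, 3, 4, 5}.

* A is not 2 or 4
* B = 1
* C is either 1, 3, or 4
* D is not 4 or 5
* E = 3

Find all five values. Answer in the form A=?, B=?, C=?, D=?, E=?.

A=5, B=1, C=4, D=2, E=3

B's domain is down to {1}, so B = 1. Strike 1 from A, C, D.
E's domain is down to {3}, so E = 3. So A, C, D can't be 3.
A's domain is down to {5}, so A = 5.
That leaves C = 4.
D's domain is down to {2}, so D = 2.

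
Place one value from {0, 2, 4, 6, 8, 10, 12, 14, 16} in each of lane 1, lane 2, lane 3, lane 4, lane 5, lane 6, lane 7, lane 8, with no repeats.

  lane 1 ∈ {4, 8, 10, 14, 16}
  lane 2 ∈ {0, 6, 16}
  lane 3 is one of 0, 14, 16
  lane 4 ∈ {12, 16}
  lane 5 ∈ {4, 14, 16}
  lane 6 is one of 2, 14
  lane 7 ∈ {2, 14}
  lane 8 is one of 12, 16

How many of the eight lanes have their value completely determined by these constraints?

3

The 2 variables lane 4 and lane 8 are confined to {12, 16}, which locks those values in; drop them from lane 1, lane 2, lane 3, lane 5.
lane 6 and lane 7 share exactly the 2 values {2, 14}; by pigeonhole those values go to them, so strike 2, 14 from lane 1, lane 3, lane 5.
That leaves lane 3 = 0. Eliminate 0 elsewhere: lane 2.
That leaves lane 5 = 4. Eliminate 4 elsewhere: lane 1.
lane 2 has just one choice, so lane 2 = 6.
Determined: lane 2=6, lane 3=0, lane 5=4. The other lanes each still have more than one consistent value. That makes 3.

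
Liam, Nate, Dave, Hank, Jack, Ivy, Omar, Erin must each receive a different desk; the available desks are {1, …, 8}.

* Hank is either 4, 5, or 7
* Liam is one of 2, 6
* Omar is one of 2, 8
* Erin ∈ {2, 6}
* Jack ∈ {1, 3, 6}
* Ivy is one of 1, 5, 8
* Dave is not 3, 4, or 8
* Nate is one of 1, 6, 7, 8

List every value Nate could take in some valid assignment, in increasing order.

1, 7

The 8 variables together cover exactly {1, 2, 3, 4, 5, 6, 7, 8} — 8 values for 8 variables — and 3 appears only in Jack's list, so Jack = 3.
Among the 7 still-open variables, 4 fits only Hank (and all 7 values in {1, 2, 4, 5, 6, 7, 8} must be used), so Hank = 4.
Liam and Erin share exactly the 2 values {2, 6}; by pigeonhole those values go to them, so strike 2, 6 from Nate, Dave, Omar.
Omar has just one choice, so Omar = 8. Strike 8 from Nate, Ivy.
No further eliminations apply; Nate can still be any of 1, 7.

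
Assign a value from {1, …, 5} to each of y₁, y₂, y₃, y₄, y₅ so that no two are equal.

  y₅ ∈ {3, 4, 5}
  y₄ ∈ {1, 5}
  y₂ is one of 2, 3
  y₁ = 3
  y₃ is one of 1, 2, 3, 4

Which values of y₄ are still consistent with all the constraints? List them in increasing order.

y₁'s domain is down to {3}, so y₁ = 3. Eliminate 3 elsewhere: y₂, y₃, y₅.
y₂'s domain is down to {2}, so y₂ = 2. Strike 2 from y₃.
No further eliminations apply; y₄ can still be any of 1, 5.

1, 5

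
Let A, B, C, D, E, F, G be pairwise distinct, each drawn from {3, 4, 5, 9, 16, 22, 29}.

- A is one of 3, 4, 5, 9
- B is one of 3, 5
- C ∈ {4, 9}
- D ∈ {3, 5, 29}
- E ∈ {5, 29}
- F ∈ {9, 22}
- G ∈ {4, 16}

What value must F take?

22

Among the 7 variables, 16 fits only G (and all 7 values in {3, 4, 5, 9, 16, 22, 29} must be used), so G = 16.
The 6 still-open variables draw from only 6 values {3, 4, 5, 9, 22, 29}, so each is used; only F can be 22, hence F = 22.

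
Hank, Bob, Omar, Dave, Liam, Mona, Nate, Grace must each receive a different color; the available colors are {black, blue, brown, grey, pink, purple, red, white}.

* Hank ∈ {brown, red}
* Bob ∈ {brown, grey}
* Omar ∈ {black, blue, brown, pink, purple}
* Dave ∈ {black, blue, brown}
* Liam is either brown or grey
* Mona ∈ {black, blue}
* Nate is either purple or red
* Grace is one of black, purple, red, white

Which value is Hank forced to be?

Among the 8 variables, pink fits only Omar (and all 8 values in {black, blue, brown, grey, pink, purple, red, white} must be used), so Omar = pink.
The 7 still-open variables together cover exactly {black, blue, brown, grey, purple, red, white} — 7 values for 7 variables — and white appears only in Grace's list, so Grace = white.
The 6 still-open variables draw from only 6 values {black, blue, brown, grey, purple, red}, so each is used; only Nate can be purple, hence Nate = purple.
The 5 still-open variables draw from only 5 values {black, blue, brown, grey, red}, so each is used; only Hank can be red, hence Hank = red.

red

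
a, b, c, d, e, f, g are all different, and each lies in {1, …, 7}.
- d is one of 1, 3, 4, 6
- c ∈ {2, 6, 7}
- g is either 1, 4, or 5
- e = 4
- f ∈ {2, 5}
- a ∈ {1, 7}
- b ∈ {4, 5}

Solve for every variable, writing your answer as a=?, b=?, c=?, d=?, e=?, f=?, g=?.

e must be 4 (only option left). Strike 4 from b, d, g.
b's domain is down to {5}, so b = 5. Strike 5 from f, g.
f's domain is down to {2}, so f = 2. Remove 2 from c.
g must be 1 (only option left). Eliminate 1 elsewhere: a, d.
That leaves a = 7. So c can't be 7.
That leaves c = 6. Remove 6 from d.
d must be 3 (only option left).

a=7, b=5, c=6, d=3, e=4, f=2, g=1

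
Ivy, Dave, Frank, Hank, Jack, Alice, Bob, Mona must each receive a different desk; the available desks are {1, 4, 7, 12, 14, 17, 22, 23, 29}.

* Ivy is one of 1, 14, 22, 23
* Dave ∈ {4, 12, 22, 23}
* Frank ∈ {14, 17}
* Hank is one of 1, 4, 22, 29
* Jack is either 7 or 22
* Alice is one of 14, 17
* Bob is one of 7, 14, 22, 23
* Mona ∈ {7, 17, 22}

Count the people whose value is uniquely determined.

The 2 variables Frank and Alice are confined to {14, 17}, which locks those values in; drop them from Ivy, Bob, Mona.
The 2 variables Jack and Mona are confined to {7, 22}, which locks those values in; drop them from Ivy, Dave, Hank, Bob.
Bob's domain is down to {23}, so Bob = 23. Remove 23 from Ivy, Dave.
Ivy has just one choice, so Ivy = 1. Strike 1 from Hank.
Determined: Ivy=1, Bob=23. The other people each still have more than one consistent value. That makes 2.

2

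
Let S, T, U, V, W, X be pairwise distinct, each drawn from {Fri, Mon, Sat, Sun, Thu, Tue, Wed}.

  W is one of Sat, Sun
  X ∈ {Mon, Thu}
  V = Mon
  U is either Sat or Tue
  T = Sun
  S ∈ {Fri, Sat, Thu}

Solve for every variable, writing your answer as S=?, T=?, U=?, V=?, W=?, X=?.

T's domain is down to {Sun}, so T = Sun. Eliminate Sun elsewhere: W.
V must be Mon (only option left). Eliminate Mon elsewhere: X.
That leaves W = Sat. So S, U can't be Sat.
X must be Thu (only option left). So S can't be Thu.
S has just one choice, so S = Fri.
U has just one choice, so U = Tue.

S=Fri, T=Sun, U=Tue, V=Mon, W=Sat, X=Thu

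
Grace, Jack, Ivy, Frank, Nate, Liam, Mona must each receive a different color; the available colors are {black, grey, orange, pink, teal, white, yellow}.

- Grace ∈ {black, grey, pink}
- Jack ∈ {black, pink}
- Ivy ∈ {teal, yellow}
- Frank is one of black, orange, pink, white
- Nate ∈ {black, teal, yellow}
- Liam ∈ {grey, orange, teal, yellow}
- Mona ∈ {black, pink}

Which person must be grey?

Grace

The 7 variables draw from only 7 values {black, grey, orange, pink, teal, white, yellow}, so each is used; only Frank can be white, hence Frank = white.
Among the 6 still-open variables, orange fits only Liam (and all 6 values in {black, grey, orange, pink, teal, yellow} must be used), so Liam = orange.
The 5 still-open variables draw from only 5 values {black, grey, pink, teal, yellow}, so each is used; only Grace can be grey, hence Grace = grey.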